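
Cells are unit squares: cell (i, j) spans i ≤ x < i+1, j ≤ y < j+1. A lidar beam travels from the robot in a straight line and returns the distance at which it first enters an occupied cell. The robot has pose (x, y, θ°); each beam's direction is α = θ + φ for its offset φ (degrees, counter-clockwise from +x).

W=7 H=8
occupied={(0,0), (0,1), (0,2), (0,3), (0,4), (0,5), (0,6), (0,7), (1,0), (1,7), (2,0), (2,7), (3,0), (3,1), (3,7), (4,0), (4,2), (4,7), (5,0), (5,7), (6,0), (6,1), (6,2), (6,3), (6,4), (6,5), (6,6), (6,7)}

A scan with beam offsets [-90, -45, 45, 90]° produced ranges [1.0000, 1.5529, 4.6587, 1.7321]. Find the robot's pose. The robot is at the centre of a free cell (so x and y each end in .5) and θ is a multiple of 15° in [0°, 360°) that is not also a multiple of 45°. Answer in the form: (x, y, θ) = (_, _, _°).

Enumerate (i+0.5, j+0.5, θ) over the 28 free cells and 16 admissible headings. For each, cast all 4 beams and compare to the given ranges.
  (3.5, 4.5, 255°): beam 1 = 2.5882 ≠ 1.0000 ✗
  (2.5, 6.5, 285°): beam 1 = 1.5529 ≠ 1.0000 ✗
  (2.5, 1.5, 15°): beam 1 = 0.5176 ≠ 1.0000 ✗
  (5.5, 3.5, 345°): beam 1 = 2.5882 ≠ 1.0000 ✗
  …
  (2.5, 2.5, 60°): r_1=1.0000, r_2=1.5529, r_3=4.6587, r_4=1.7321 — all match ✓
Unique over the lattice → pose = (2.5, 2.5, 60°).

(x, y, θ) = (2.5, 2.5, 60°)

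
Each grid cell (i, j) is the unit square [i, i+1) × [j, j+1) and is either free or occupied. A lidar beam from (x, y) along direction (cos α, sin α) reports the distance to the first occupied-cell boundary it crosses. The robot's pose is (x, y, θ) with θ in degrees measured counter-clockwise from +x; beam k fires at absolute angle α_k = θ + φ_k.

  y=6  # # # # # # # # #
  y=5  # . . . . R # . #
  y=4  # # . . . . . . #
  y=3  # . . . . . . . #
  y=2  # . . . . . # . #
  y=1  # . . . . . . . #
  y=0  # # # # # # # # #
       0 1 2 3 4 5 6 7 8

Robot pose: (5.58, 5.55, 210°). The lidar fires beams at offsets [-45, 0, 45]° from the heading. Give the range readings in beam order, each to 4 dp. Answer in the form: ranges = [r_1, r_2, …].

ranges = [1.7387, 5.2885, 4.7105]

beam 1: φ=-45°, α=165°
  d=(-0.9659,0.2588)  start (5,5)  tX=0.6005 tY=1.7387  stride 1/|dx|=1.0353 1/|dy|=3.8637
    cross x-line → (4,5), t=0.6005
    cross x-line → (3,5), t=1.6357
    cross y-line → (3,6), t=1.7387 (wall)
  → r_1 = 1.7387
beam 2: φ=0°, α=210°
  d=(-0.8660,-0.5000)  start (5,5)  tX=0.6697 tY=1.1000  stride 1/|dx|=1.1547 1/|dy|=2.0000
    cross x-line → (4,5), t=0.6697
    cross y-line → (4,4), t=1.1000
    cross x-line → (3,4), t=1.8244
    cross x-line → (2,4), t=2.9791
    cross y-line → (2,3), t=3.1000
    cross x-line → (1,3), t=4.1338
    cross y-line → (1,2), t=5.1000
    cross x-line → (0,2), t=5.2885 (wall)
  → r_2 = 5.2885
beam 3: φ=45°, α=255°
  d=(-0.2588,-0.9659)  start (5,5)  tX=2.2409 tY=0.5694  stride 1/|dx|=3.8637 1/|dy|=1.0353
    cross y-line → (5,4), t=0.5694
    cross y-line → (5,3), t=1.6047
    cross x-line → (4,3), t=2.2409
    cross y-line → (4,2), t=2.6400
    cross y-line → (4,1), t=3.6752
    cross y-line → (4,0), t=4.7105 (wall)
  → r_3 = 4.7105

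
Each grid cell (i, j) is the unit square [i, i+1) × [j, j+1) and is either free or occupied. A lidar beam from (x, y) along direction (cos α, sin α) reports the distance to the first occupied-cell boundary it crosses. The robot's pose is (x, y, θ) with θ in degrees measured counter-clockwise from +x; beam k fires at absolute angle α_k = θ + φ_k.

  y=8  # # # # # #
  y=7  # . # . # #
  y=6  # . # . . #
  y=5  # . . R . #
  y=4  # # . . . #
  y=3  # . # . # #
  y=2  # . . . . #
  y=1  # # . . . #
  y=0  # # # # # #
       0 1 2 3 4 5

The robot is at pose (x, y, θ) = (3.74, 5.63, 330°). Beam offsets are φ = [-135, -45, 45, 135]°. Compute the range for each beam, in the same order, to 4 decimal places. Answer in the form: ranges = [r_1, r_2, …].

beam 1: φ=-135°, α=195°
  cosα=-0.9659 sinα=-0.2588 | (3,5) | tMaxX 0.7661 tMaxY 2.4341 | tΔX 1.0353 tΔY 3.8637
    t=0.7661 [x] (2,5)
    t=1.8014 [x] (1,5)
    t=2.4341 [y] (1,4) — stop
  → r_1 = 2.4341
beam 2: φ=-45°, α=285°
  cosα=0.2588 sinα=-0.9659 | (3,5) | tMaxX 1.0046 tMaxY 0.6522 | tΔX 3.8637 tΔY 1.0353
    t=0.6522 [y] (3,4)
    t=1.0046 [x] (4,4)
    t=1.6875 [y] (4,3) — stop
  → r_2 = 1.6875
beam 3: φ=45°, α=15°
  cosα=0.9659 sinα=0.2588 | (3,5) | tMaxX 0.2692 tMaxY 1.4296 | tΔX 1.0353 tΔY 3.8637
    t=0.2692 [x] (4,5)
    t=1.3044 [x] (5,5) — stop
  → r_3 = 1.3044
beam 4: φ=135°, α=105°
  cosα=-0.2588 sinα=0.9659 | (3,5) | tMaxX 2.8591 tMaxY 0.3831 | tΔX 3.8637 tΔY 1.0353
    t=0.3831 [y] (3,6)
    t=1.4183 [y] (3,7)
    t=2.4536 [y] (3,8) — stop
  → r_4 = 2.4536

ranges = [2.4341, 1.6875, 1.3044, 2.4536]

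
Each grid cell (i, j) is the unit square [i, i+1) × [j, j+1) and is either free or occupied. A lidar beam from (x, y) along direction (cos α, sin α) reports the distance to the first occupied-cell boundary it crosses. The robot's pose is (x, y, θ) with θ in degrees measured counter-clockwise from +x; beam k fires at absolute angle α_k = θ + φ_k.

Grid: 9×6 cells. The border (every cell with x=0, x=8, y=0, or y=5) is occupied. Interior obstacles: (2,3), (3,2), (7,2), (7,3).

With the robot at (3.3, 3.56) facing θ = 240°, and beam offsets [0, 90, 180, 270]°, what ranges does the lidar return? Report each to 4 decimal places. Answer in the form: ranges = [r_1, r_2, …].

ranges = [0.6000, 5.1200, 1.6628, 0.3464]

beam 1: φ=0°, α=240°
  d=(-0.5000,-0.8660)  start (3,3)  tX=0.6000 tY=0.6466  stride 1/|dx|=2.0000 1/|dy|=1.1547
    cross x-line → (2,3), t=0.6000 (wall)
  → r_1 = 0.6000
beam 2: φ=90°, α=330°
  d=(0.8660,-0.5000)  start (3,3)  tX=0.8083 tY=1.1200  stride 1/|dx|=1.1547 1/|dy|=2.0000
    cross x-line → (4,3), t=0.8083
    cross y-line → (4,2), t=1.1200
    cross x-line → (5,2), t=1.9630
    cross x-line → (6,2), t=3.1177
    cross y-line → (6,1), t=3.1200
    cross x-line → (7,1), t=4.2724
    cross y-line → (7,0), t=5.1200 (wall)
  → r_2 = 5.1200
beam 3: φ=180°, α=60°
  d=(0.5000,0.8660)  start (3,3)  tX=1.4000 tY=0.5081  stride 1/|dx|=2.0000 1/|dy|=1.1547
    cross y-line → (3,4), t=0.5081
    cross x-line → (4,4), t=1.4000
    cross y-line → (4,5), t=1.6628 (wall)
  → r_3 = 1.6628
beam 4: φ=270°, α=150°
  d=(-0.8660,0.5000)  start (3,3)  tX=0.3464 tY=0.8800  stride 1/|dx|=1.1547 1/|dy|=2.0000
    cross x-line → (2,3), t=0.3464 (wall)
  → r_4 = 0.3464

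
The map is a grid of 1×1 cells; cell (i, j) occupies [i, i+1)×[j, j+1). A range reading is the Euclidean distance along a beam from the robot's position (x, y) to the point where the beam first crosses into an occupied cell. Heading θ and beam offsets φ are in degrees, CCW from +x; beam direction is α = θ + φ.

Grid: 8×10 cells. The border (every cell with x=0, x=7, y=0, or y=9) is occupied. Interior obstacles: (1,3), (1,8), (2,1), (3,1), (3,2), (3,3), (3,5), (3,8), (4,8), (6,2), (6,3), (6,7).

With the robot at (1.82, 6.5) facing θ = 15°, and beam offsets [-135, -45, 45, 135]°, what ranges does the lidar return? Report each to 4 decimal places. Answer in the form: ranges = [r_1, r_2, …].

ranges = [1.6400, 1.3625, 2.3600, 0.9469]

beam 1: φ=-135°, α=240°
  direction (-0.5000, -0.8660); cell (1,6); t to first gridline: x 1.6400, y 0.5774 (then +2.0000 / +1.1547)
    (1,5) via y @ 0.5774
    (0,5) via x @ 1.6400  # hit
  → r_1 = 1.6400
beam 2: φ=-45°, α=330°
  direction (0.8660, -0.5000); cell (1,6); t to first gridline: x 0.2078, y 1.0000 (then +1.1547 / +2.0000)
    (2,6) via x @ 0.2078
    (2,5) via y @ 1.0000
    (3,5) via x @ 1.3625  # hit
  → r_2 = 1.3625
beam 3: φ=45°, α=60°
  direction (0.5000, 0.8660); cell (1,6); t to first gridline: x 0.3600, y 0.5774 (then +2.0000 / +1.1547)
    (2,6) via x @ 0.3600
    (2,7) via y @ 0.5774
    (2,8) via y @ 1.7321
    (3,8) via x @ 2.3600  # hit
  → r_3 = 2.3600
beam 4: φ=135°, α=150°
  direction (-0.8660, 0.5000); cell (1,6); t to first gridline: x 0.9469, y 1.0000 (then +1.1547 / +2.0000)
    (0,6) via x @ 0.9469  # hit
  → r_4 = 0.9469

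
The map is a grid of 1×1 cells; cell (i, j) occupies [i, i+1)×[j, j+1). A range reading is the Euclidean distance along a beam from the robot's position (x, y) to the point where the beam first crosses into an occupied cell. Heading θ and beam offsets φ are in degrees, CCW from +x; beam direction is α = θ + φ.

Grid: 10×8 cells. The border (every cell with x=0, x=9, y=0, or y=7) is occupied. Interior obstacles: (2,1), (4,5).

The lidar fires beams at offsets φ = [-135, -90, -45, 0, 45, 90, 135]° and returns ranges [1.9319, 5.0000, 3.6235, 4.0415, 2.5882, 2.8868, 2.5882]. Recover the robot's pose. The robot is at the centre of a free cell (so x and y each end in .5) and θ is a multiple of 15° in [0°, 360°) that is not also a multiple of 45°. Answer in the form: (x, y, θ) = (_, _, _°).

The pose lattice has 46·16 = 736 candidates. Test each by forward raycasting.
  (4.5, 2.5, 195°): beam 1 = 5.1962 ≠ 1.9319 ✗
  (6.5, 1.5, 150°): beam 1 = 2.5882 ≠ 1.9319 ✗
  (3.5, 2.5, 165°): beam 1 = 6.3509 ≠ 1.9319 ✗
  …
  (6.5, 4.5, 300°): r_1=1.9319, r_2=5.0000, r_3=3.6235, r_4=4.0415, r_5=2.5882, r_6=2.8868, r_7=2.5882 — all match ✓
No second candidate reproduces the full scan.

(x, y, θ) = (6.5, 4.5, 300°)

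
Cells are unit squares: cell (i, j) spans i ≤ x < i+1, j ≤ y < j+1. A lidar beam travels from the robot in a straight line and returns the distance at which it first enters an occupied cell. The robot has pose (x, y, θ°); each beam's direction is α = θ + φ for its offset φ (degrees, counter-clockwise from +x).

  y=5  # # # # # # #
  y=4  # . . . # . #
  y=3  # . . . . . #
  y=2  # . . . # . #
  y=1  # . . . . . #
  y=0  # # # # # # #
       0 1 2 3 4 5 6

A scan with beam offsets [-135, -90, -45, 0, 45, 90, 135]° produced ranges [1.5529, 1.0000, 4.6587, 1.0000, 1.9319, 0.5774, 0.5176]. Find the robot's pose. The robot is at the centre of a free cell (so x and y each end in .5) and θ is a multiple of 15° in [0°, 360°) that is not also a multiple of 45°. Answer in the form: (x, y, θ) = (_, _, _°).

(x, y, θ) = (5.5, 3.5, 240°)

Candidates: 18 free-cell centres × 16 headings = 288 poses. Raycast each; keep the one whose scan matches to 4 dp.
  (2.5, 4.5, 240°): beam 1 = 0.5176 ≠ 1.5529 ✗
  (2.5, 4.5, 120°): beam 3 = 0.5176 ≠ 4.6587 ✗
  (3.5, 2.5, 300°): beam 1 = 2.5882 ≠ 1.5529 ✗
  (4.5, 1.5, 120°): beam 2 = 1.7321 ≠ 1.0000 ✗
  …
  (5.5, 3.5, 240°): r_1=1.5529, r_2=1.0000, r_3=4.6587, r_4=1.0000, r_5=1.9319, r_6=0.5774, r_7=0.5176 — all match ✓
Unique over the lattice → pose = (5.5, 3.5, 240°).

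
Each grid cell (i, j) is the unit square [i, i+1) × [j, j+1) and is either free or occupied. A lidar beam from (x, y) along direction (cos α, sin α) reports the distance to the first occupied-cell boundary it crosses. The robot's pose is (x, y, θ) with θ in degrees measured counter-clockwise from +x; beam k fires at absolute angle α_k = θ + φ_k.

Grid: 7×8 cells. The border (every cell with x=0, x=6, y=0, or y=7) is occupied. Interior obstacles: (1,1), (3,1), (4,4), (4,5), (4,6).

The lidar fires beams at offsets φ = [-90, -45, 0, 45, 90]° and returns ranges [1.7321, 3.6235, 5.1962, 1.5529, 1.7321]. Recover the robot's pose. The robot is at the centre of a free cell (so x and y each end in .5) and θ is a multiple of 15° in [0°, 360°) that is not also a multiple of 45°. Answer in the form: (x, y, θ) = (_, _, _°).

The pose lattice has 25·16 = 400 candidates. Test each by forward raycasting.
  (2.5, 4.5, 240°): beam 2 = 1.5529 ≠ 3.6235 ✗
  (2.5, 5.5, 105°): beam 1 = 1.5529 ≠ 1.7321 ✗
  (1.5, 3.5, 300°): beam 1 = 0.5774 ≠ 1.7321 ✗
  (1.5, 3.5, 120°): beam 1 = 2.8868 ≠ 1.7321 ✗
  (4.5, 2.5, 195°): beam 1 = 1.5529 ≠ 1.7321 ✗
  …
  (2.5, 5.5, 300°): r_1=1.7321, r_2=3.6235, r_3=5.1962, r_4=1.5529, r_5=1.7321 — all match ✓
No second candidate reproduces the full scan.

(x, y, θ) = (2.5, 5.5, 300°)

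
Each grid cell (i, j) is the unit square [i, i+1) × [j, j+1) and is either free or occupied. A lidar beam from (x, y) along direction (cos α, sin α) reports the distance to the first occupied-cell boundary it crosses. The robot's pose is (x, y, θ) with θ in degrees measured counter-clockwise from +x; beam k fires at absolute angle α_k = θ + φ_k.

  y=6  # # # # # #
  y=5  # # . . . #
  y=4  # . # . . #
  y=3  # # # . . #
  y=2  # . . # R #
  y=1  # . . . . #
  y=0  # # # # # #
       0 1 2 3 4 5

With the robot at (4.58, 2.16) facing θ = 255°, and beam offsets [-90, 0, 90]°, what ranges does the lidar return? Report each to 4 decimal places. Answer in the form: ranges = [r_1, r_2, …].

ranges = [0.6005, 1.2009, 0.4348]

beam 1: φ=-90°, α=165°
  direction (-0.9659, 0.2588); cell (4,2); t to first gridline: x 0.6005, y 3.2455 (then +1.0353 / +3.8637)
    (3,2) via x @ 0.6005  # hit
  → r_1 = 0.6005
beam 2: φ=0°, α=255°
  direction (-0.2588, -0.9659); cell (4,2); t to first gridline: x 2.2409, y 0.1656 (then +3.8637 / +1.0353)
    (4,1) via y @ 0.1656
    (4,0) via y @ 1.2009  # hit
  → r_2 = 1.2009
beam 3: φ=90°, α=345°
  direction (0.9659, -0.2588); cell (4,2); t to first gridline: x 0.4348, y 0.6182 (then +1.0353 / +3.8637)
    (5,2) via x @ 0.4348  # hit
  → r_3 = 0.4348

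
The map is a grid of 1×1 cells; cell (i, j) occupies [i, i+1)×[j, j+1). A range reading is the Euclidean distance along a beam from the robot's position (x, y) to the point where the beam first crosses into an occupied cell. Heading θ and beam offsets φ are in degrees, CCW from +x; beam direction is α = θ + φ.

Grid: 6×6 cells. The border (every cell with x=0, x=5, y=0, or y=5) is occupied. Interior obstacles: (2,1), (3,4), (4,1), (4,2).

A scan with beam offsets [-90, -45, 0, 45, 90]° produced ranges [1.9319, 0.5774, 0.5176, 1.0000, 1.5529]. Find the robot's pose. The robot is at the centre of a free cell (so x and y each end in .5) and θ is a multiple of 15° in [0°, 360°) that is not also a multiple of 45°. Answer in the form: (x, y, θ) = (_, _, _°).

(x, y, θ) = (1.5, 2.5, 195°)

The pose lattice has 12·16 = 192 candidates. Test each by forward raycasting.
  (4.5, 4.5, 330°): beam 1 = 3.0000 ≠ 1.9319 ✗
  (4.5, 3.5, 150°): beam 1 = 1.0000 ≠ 1.9319 ✗
  (4.5, 4.5, 75°): beam 1 = 0.5176 ≠ 1.9319 ✗
  (3.5, 1.5, 255°): beam 1 = 0.5176 ≠ 1.9319 ✗
  …
  (1.5, 2.5, 195°): r_1=1.9319, r_2=0.5774, r_3=0.5176, r_4=1.0000, r_5=1.5529 — all match ✓
No second candidate reproduces the full scan.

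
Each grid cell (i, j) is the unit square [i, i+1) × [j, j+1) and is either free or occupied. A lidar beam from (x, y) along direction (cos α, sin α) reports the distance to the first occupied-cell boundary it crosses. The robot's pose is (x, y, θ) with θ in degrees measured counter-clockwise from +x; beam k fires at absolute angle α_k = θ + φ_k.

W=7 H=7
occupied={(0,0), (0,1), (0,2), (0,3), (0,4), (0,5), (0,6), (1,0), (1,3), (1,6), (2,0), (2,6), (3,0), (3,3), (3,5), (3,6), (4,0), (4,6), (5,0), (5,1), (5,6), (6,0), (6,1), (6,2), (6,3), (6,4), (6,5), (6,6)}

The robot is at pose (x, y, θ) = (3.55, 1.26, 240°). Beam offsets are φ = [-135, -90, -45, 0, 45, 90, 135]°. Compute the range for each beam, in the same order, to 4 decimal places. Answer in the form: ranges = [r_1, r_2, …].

beam 1: φ=-135°, α=105°
  d=(-0.2588,0.9659)  start (3,1)  tX=2.1250 tY=0.7661  stride 1/|dx|=3.8637 1/|dy|=1.0353
    cross y-line → (3,2), t=0.7661
    cross y-line → (3,3), t=1.8014 (wall)
  → r_1 = 1.8014
beam 2: φ=-90°, α=150°
  d=(-0.8660,0.5000)  start (3,1)  tX=0.6351 tY=1.4800  stride 1/|dx|=1.1547 1/|dy|=2.0000
    cross x-line → (2,1), t=0.6351
    cross y-line → (2,2), t=1.4800
    cross x-line → (1,2), t=1.7898
    cross x-line → (0,2), t=2.9445 (wall)
  → r_2 = 2.9445
beam 3: φ=-45°, α=195°
  d=(-0.9659,-0.2588)  start (3,1)  tX=0.5694 tY=1.0046  stride 1/|dx|=1.0353 1/|dy|=3.8637
    cross x-line → (2,1), t=0.5694
    cross y-line → (2,0), t=1.0046 (wall)
  → r_3 = 1.0046
beam 4: φ=0°, α=240°
  d=(-0.5000,-0.8660)  start (3,1)  tX=1.1000 tY=0.3002  stride 1/|dx|=2.0000 1/|dy|=1.1547
    cross y-line → (3,0), t=0.3002 (wall)
  → r_4 = 0.3002
beam 5: φ=45°, α=285°
  d=(0.2588,-0.9659)  start (3,1)  tX=1.7387 tY=0.2692  stride 1/|dx|=3.8637 1/|dy|=1.0353
    cross y-line → (3,0), t=0.2692 (wall)
  → r_5 = 0.2692
beam 6: φ=90°, α=330°
  d=(0.8660,-0.5000)  start (3,1)  tX=0.5196 tY=0.5200  stride 1/|dx|=1.1547 1/|dy|=2.0000
    cross x-line → (4,1), t=0.5196
    cross y-line → (4,0), t=0.5200 (wall)
  → r_6 = 0.5200
beam 7: φ=135°, α=15°
  d=(0.9659,0.2588)  start (3,1)  tX=0.4659 tY=2.8591  stride 1/|dx|=1.0353 1/|dy|=3.8637
    cross x-line → (4,1), t=0.4659
    cross x-line → (5,1), t=1.5012 (wall)
  → r_7 = 1.5012

ranges = [1.8014, 2.9445, 1.0046, 0.3002, 0.2692, 0.5200, 1.5012]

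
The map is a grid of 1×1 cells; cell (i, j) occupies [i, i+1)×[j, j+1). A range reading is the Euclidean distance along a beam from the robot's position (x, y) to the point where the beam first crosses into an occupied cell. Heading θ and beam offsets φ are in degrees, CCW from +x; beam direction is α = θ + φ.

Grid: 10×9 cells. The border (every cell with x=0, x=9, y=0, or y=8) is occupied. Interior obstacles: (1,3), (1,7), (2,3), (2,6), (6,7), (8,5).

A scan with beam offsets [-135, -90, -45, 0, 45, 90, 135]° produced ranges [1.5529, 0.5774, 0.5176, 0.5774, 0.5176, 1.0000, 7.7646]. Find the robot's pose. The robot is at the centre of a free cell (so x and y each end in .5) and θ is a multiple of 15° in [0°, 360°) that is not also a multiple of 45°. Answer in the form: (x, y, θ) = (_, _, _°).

(x, y, θ) = (1.5, 1.5, 240°)

Enumerate (i+0.5, j+0.5, θ) over the 50 free cells and 16 admissible headings. For each, cast all 7 beams and compare to the given ranges.
  (2.5, 5.5, 60°): beam 2 = 7.5056 ≠ 0.5774 ✗
  (3.5, 5.5, 60°): beam 1 = 4.6587 ≠ 1.5529 ✗
  (4.5, 3.5, 15°): beam 1 = 2.8868 ≠ 1.5529 ✗
  (2.5, 5.5, 345°): beam 1 = 1.7321 ≠ 1.5529 ✗
  (5.5, 7.5, 255°): beam 1 = 0.5774 ≠ 1.5529 ✗
  …
  (1.5, 1.5, 240°): r_1=1.5529, r_2=0.5774, r_3=0.5176, r_4=0.5774, r_5=0.5176, r_6=1.0000, r_7=7.7646 — all match ✓
Unique over the lattice → pose = (1.5, 1.5, 240°).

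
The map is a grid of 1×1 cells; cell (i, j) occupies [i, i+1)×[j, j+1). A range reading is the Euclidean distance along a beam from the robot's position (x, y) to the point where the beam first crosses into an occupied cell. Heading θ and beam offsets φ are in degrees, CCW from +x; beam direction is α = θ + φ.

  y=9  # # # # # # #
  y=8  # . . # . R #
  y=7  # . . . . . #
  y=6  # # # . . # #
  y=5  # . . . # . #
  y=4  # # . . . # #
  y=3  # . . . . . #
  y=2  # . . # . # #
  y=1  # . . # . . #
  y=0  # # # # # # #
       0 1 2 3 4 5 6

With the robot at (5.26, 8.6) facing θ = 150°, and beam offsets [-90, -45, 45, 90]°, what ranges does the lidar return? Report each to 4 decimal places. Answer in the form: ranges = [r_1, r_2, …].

beam 1: φ=-90°, α=60°
  dir = (cos 60°, sin 60°) = (0.5000, 0.8660); from cell (5,8)
  next x-line at t=1.4800, next y-line at t=0.4619; Δt_x=2.0000, Δt_y=1.1547
    y: enter (5,9) at t=0.4619 ← occupied
  → r_1 = 0.4619
beam 2: φ=-45°, α=105°
  dir = (cos 105°, sin 105°) = (-0.2588, 0.9659); from cell (5,8)
  next x-line at t=1.0046, next y-line at t=0.4141; Δt_x=3.8637, Δt_y=1.0353
    y: enter (5,9) at t=0.4141 ← occupied
  → r_2 = 0.4141
beam 3: φ=45°, α=195°
  dir = (cos 195°, sin 195°) = (-0.9659, -0.2588); from cell (5,8)
  next x-line at t=0.2692, next y-line at t=2.3182; Δt_x=1.0353, Δt_y=3.8637
    x: enter (4,8) at t=0.2692
    x: enter (3,8) at t=1.3044 ← occupied
  → r_3 = 1.3044
beam 4: φ=90°, α=240°
  dir = (cos 240°, sin 240°) = (-0.5000, -0.8660); from cell (5,8)
  next x-line at t=0.5200, next y-line at t=0.6928; Δt_x=2.0000, Δt_y=1.1547
    x: enter (4,8) at t=0.5200
    y: enter (4,7) at t=0.6928
    y: enter (4,6) at t=1.8475
    x: enter (3,6) at t=2.5200
    y: enter (3,5) at t=3.0022
    y: enter (3,4) at t=4.1569
    x: enter (2,4) at t=4.5200
    y: enter (2,3) at t=5.3116
    y: enter (2,2) at t=6.4663
    x: enter (1,2) at t=6.5200
    y: enter (1,1) at t=7.6210
    x: enter (0,1) at t=8.5200 ← occupied
  → r_4 = 8.5200

ranges = [0.4619, 0.4141, 1.3044, 8.5200]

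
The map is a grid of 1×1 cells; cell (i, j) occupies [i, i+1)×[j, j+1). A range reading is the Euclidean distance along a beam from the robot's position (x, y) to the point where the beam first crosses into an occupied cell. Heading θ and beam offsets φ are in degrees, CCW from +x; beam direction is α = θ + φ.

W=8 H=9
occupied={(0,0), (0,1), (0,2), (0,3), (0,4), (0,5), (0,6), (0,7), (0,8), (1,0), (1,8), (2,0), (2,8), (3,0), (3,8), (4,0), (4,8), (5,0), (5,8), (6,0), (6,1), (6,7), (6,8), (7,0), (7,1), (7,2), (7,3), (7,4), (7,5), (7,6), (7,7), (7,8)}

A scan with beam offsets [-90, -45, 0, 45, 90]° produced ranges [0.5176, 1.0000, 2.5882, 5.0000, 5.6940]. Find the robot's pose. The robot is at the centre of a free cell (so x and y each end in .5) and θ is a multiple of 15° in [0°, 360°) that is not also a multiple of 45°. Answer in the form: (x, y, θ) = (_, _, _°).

(x, y, θ) = (1.5, 3.5, 285°)

Candidates: 40 free-cell centres × 16 headings = 640 poses. Raycast each; keep the one whose scan matches to 4 dp.
  (4.5, 7.5, 210°): beam 1 = 0.5774 ≠ 0.5176 ✗
  (2.5, 5.5, 60°): beam 1 = 5.1962 ≠ 0.5176 ✗
  (2.5, 1.5, 195°): beam 1 = 5.7956 ≠ 0.5176 ✗
  (1.5, 3.5, 150°): beam 1 = 5.1962 ≠ 0.5176 ✗
  …
  (1.5, 3.5, 285°): r_1=0.5176, r_2=1.0000, r_3=2.5882, r_4=5.0000, r_5=5.6940 — all match ✓
No second candidate reproduces the full scan.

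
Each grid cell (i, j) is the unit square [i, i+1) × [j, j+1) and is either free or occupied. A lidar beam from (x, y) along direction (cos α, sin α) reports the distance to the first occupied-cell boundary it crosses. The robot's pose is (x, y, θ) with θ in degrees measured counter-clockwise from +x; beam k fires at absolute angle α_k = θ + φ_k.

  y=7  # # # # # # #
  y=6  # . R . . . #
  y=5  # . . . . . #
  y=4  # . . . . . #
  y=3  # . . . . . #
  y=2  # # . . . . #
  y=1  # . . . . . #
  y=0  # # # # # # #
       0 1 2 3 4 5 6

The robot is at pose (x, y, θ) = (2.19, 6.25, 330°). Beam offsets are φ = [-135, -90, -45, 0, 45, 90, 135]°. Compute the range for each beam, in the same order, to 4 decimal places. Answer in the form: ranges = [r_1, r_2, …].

beam 1: φ=-135°, α=195°
  cosα=-0.9659 sinα=-0.2588 | (2,6) | tMaxX 0.1967 tMaxY 0.9659 | tΔX 1.0353 tΔY 3.8637
    t=0.1967 [x] (1,6)
    t=0.9659 [y] (1,5)
    t=1.2320 [x] (0,5) — stop
  → r_1 = 1.2320
beam 2: φ=-90°, α=240°
  cosα=-0.5000 sinα=-0.8660 | (2,6) | tMaxX 0.3800 tMaxY 0.2887 | tΔX 2.0000 tΔY 1.1547
    t=0.2887 [y] (2,5)
    t=0.3800 [x] (1,5)
    t=1.4434 [y] (1,4)
    t=2.3800 [x] (0,4) — stop
  → r_2 = 2.3800
beam 3: φ=-45°, α=285°
  cosα=0.2588 sinα=-0.9659 | (2,6) | tMaxX 3.1296 tMaxY 0.2588 | tΔX 3.8637 tΔY 1.0353
    t=0.2588 [y] (2,5)
    t=1.2941 [y] (2,4)
    t=2.3294 [y] (2,3)
    t=3.1296 [x] (3,3)
    t=3.3646 [y] (3,2)
    t=4.3999 [y] (3,1)
    t=5.4352 [y] (3,0) — stop
  → r_3 = 5.4352
beam 4: φ=0°, α=330°
  cosα=0.8660 sinα=-0.5000 | (2,6) | tMaxX 0.9353 tMaxY 0.5000 | tΔX 1.1547 tΔY 2.0000
    t=0.5000 [y] (2,5)
    t=0.9353 [x] (3,5)
    t=2.0900 [x] (4,5)
    t=2.5000 [y] (4,4)
    t=3.2447 [x] (5,4)
    t=4.3994 [x] (6,4) — stop
  → r_4 = 4.3994
beam 5: φ=45°, α=15°
  cosα=0.9659 sinα=0.2588 | (2,6) | tMaxX 0.8386 tMaxY 2.8978 | tΔX 1.0353 tΔY 3.8637
    t=0.8386 [x] (3,6)
    t=1.8738 [x] (4,6)
    t=2.8978 [y] (4,7) — stop
  → r_5 = 2.8978
beam 6: φ=90°, α=60°
  cosα=0.5000 sinα=0.8660 | (2,6) | tMaxX 1.6200 tMaxY 0.8660 | tΔX 2.0000 tΔY 1.1547
    t=0.8660 [y] (2,7) — stop
  → r_6 = 0.8660
beam 7: φ=135°, α=105°
  cosα=-0.2588 sinα=0.9659 | (2,6) | tMaxX 0.7341 tMaxY 0.7765 | tΔX 3.8637 tΔY 1.0353
    t=0.7341 [x] (1,6)
    t=0.7765 [y] (1,7) — stop
  → r_7 = 0.7765

ranges = [1.2320, 2.3800, 5.4352, 4.3994, 2.8978, 0.8660, 0.7765]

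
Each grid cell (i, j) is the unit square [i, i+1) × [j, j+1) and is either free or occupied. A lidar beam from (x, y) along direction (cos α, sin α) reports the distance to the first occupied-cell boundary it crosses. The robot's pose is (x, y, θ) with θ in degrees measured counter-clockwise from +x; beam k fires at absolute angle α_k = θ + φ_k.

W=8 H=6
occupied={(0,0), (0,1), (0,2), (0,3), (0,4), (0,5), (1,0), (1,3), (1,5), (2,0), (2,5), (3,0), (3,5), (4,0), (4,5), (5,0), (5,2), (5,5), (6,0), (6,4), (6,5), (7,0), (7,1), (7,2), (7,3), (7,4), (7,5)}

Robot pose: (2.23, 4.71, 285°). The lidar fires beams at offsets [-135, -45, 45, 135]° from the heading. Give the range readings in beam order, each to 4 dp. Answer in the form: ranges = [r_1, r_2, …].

beam 1: φ=-135°, α=150°
  d=(-0.8660,0.5000)  start (2,4)  tX=0.2656 tY=0.5800  stride 1/|dx|=1.1547 1/|dy|=2.0000
    cross x-line → (1,4), t=0.2656
    cross y-line → (1,5), t=0.5800 (wall)
  → r_1 = 0.5800
beam 2: φ=-45°, α=240°
  d=(-0.5000,-0.8660)  start (2,4)  tX=0.4600 tY=0.8198  stride 1/|dx|=2.0000 1/|dy|=1.1547
    cross x-line → (1,4), t=0.4600
    cross y-line → (1,3), t=0.8198 (wall)
  → r_2 = 0.8198
beam 3: φ=45°, α=330°
  d=(0.8660,-0.5000)  start (2,4)  tX=0.8891 tY=1.4200  stride 1/|dx|=1.1547 1/|dy|=2.0000
    cross x-line → (3,4), t=0.8891
    cross y-line → (3,3), t=1.4200
    cross x-line → (4,3), t=2.0438
    cross x-line → (5,3), t=3.1985
    cross y-line → (5,2), t=3.4200 (wall)
  → r_3 = 3.4200
beam 4: φ=135°, α=60°
  d=(0.5000,0.8660)  start (2,4)  tX=1.5400 tY=0.3349  stride 1/|dx|=2.0000 1/|dy|=1.1547
    cross y-line → (2,5), t=0.3349 (wall)
  → r_4 = 0.3349

ranges = [0.5800, 0.8198, 3.4200, 0.3349]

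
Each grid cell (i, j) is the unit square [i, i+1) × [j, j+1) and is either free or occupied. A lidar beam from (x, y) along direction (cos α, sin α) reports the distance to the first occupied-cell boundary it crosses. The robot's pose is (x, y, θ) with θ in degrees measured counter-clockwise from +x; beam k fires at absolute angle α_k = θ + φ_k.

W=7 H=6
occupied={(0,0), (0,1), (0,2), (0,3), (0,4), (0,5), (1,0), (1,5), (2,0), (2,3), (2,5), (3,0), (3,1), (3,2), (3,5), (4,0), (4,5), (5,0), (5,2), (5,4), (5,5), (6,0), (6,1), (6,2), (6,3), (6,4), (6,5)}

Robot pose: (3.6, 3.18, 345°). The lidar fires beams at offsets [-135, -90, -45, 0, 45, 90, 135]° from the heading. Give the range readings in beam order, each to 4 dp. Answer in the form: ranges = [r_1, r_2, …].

beam 1: φ=-135°, α=210°
  dir = (cos 210°, sin 210°) = (-0.8660, -0.5000); from cell (3,3)
  next x-line at t=0.6928, next y-line at t=0.3600; Δt_x=1.1547, Δt_y=2.0000
    y: enter (3,2) at t=0.3600 ← occupied
  → r_1 = 0.3600
beam 2: φ=-90°, α=255°
  dir = (cos 255°, sin 255°) = (-0.2588, -0.9659); from cell (3,3)
  next x-line at t=2.3182, next y-line at t=0.1863; Δt_x=3.8637, Δt_y=1.0353
    y: enter (3,2) at t=0.1863 ← occupied
  → r_2 = 0.1863
beam 3: φ=-45°, α=300°
  dir = (cos 300°, sin 300°) = (0.5000, -0.8660); from cell (3,3)
  next x-line at t=0.8000, next y-line at t=0.2078; Δt_x=2.0000, Δt_y=1.1547
    y: enter (3,2) at t=0.2078 ← occupied
  → r_3 = 0.2078
beam 4: φ=0°, α=345°
  dir = (cos 345°, sin 345°) = (0.9659, -0.2588); from cell (3,3)
  next x-line at t=0.4141, next y-line at t=0.6955; Δt_x=1.0353, Δt_y=3.8637
    x: enter (4,3) at t=0.4141
    y: enter (4,2) at t=0.6955
    x: enter (5,2) at t=1.4494 ← occupied
  → r_4 = 1.4494
beam 5: φ=45°, α=30°
  dir = (cos 30°, sin 30°) = (0.8660, 0.5000); from cell (3,3)
  next x-line at t=0.4619, next y-line at t=1.6400; Δt_x=1.1547, Δt_y=2.0000
    x: enter (4,3) at t=0.4619
    x: enter (5,3) at t=1.6166
    y: enter (5,4) at t=1.6400 ← occupied
  → r_5 = 1.6400
beam 6: φ=90°, α=75°
  dir = (cos 75°, sin 75°) = (0.2588, 0.9659); from cell (3,3)
  next x-line at t=1.5455, next y-line at t=0.8489; Δt_x=3.8637, Δt_y=1.0353
    y: enter (3,4) at t=0.8489
    x: enter (4,4) at t=1.5455
    y: enter (4,5) at t=1.8842 ← occupied
  → r_6 = 1.8842
beam 7: φ=135°, α=120°
  dir = (cos 120°, sin 120°) = (-0.5000, 0.8660); from cell (3,3)
  next x-line at t=1.2000, next y-line at t=0.9469; Δt_x=2.0000, Δt_y=1.1547
    y: enter (3,4) at t=0.9469
    x: enter (2,4) at t=1.2000
    y: enter (2,5) at t=2.1016 ← occupied
  → r_7 = 2.1016

ranges = [0.3600, 0.1863, 0.2078, 1.4494, 1.6400, 1.8842, 2.1016]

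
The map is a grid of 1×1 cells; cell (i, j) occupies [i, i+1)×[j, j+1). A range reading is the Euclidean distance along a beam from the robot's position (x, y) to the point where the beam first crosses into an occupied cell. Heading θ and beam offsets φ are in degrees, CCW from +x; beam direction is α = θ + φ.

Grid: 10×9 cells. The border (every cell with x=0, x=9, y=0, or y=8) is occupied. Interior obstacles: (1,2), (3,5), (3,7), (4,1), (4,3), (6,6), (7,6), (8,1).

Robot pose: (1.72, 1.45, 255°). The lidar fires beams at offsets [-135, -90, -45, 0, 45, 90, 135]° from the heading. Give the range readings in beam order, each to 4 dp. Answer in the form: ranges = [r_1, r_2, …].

beam 1: φ=-135°, α=120°
  d=(-0.5000,0.8660)  start (1,1)  tX=1.4400 tY=0.6351  stride 1/|dx|=2.0000 1/|dy|=1.1547
    cross y-line → (1,2), t=0.6351 (wall)
  → r_1 = 0.6351
beam 2: φ=-90°, α=165°
  d=(-0.9659,0.2588)  start (1,1)  tX=0.7454 tY=2.1250  stride 1/|dx|=1.0353 1/|dy|=3.8637
    cross x-line → (0,1), t=0.7454 (wall)
  → r_2 = 0.7454
beam 3: φ=-45°, α=210°
  d=(-0.8660,-0.5000)  start (1,1)  tX=0.8314 tY=0.9000  stride 1/|dx|=1.1547 1/|dy|=2.0000
    cross x-line → (0,1), t=0.8314 (wall)
  → r_3 = 0.8314
beam 4: φ=0°, α=255°
  d=(-0.2588,-0.9659)  start (1,1)  tX=2.7819 tY=0.4659  stride 1/|dx|=3.8637 1/|dy|=1.0353
    cross y-line → (1,0), t=0.4659 (wall)
  → r_4 = 0.4659
beam 5: φ=45°, α=300°
  d=(0.5000,-0.8660)  start (1,1)  tX=0.5600 tY=0.5196  stride 1/|dx|=2.0000 1/|dy|=1.1547
    cross y-line → (1,0), t=0.5196 (wall)
  → r_5 = 0.5196
beam 6: φ=90°, α=345°
  d=(0.9659,-0.2588)  start (1,1)  tX=0.2899 tY=1.7387  stride 1/|dx|=1.0353 1/|dy|=3.8637
    cross x-line → (2,1), t=0.2899
    cross x-line → (3,1), t=1.3252
    cross y-line → (3,0), t=1.7387 (wall)
  → r_6 = 1.7387
beam 7: φ=135°, α=30°
  d=(0.8660,0.5000)  start (1,1)  tX=0.3233 tY=1.1000  stride 1/|dx|=1.1547 1/|dy|=2.0000
    cross x-line → (2,1), t=0.3233
    cross y-line → (2,2), t=1.1000
    cross x-line → (3,2), t=1.4780
    cross x-line → (4,2), t=2.6327
    cross y-line → (4,3), t=3.1000 (wall)
  → r_7 = 3.1000

ranges = [0.6351, 0.7454, 0.8314, 0.4659, 0.5196, 1.7387, 3.1000]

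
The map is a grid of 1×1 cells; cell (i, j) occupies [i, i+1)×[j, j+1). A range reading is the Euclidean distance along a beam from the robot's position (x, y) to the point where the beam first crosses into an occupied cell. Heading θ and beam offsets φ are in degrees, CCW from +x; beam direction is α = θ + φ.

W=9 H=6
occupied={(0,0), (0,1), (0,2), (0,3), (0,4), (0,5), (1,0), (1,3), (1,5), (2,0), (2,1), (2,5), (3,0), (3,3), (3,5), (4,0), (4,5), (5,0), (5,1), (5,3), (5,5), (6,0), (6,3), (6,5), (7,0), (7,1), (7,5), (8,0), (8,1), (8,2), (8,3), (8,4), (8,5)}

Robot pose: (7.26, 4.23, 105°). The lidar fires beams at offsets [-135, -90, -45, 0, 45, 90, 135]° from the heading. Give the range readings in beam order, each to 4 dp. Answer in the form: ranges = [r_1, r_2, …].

beam 1: φ=-135°, α=330°
  d=(0.8660,-0.5000)  start (7,4)  tX=0.8545 tY=0.4600  stride 1/|dx|=1.1547 1/|dy|=2.0000
    cross y-line → (7,3), t=0.4600
    cross x-line → (8,3), t=0.8545 (wall)
  → r_1 = 0.8545
beam 2: φ=-90°, α=15°
  d=(0.9659,0.2588)  start (7,4)  tX=0.7661 tY=2.9751  stride 1/|dx|=1.0353 1/|dy|=3.8637
    cross x-line → (8,4), t=0.7661 (wall)
  → r_2 = 0.7661
beam 3: φ=-45°, α=60°
  d=(0.5000,0.8660)  start (7,4)  tX=1.4800 tY=0.8891  stride 1/|dx|=2.0000 1/|dy|=1.1547
    cross y-line → (7,5), t=0.8891 (wall)
  → r_3 = 0.8891
beam 4: φ=0°, α=105°
  d=(-0.2588,0.9659)  start (7,4)  tX=1.0046 tY=0.7972  stride 1/|dx|=3.8637 1/|dy|=1.0353
    cross y-line → (7,5), t=0.7972 (wall)
  → r_4 = 0.7972
beam 5: φ=45°, α=150°
  d=(-0.8660,0.5000)  start (7,4)  tX=0.3002 tY=1.5400  stride 1/|dx|=1.1547 1/|dy|=2.0000
    cross x-line → (6,4), t=0.3002
    cross x-line → (5,4), t=1.4549
    cross y-line → (5,5), t=1.5400 (wall)
  → r_5 = 1.5400
beam 6: φ=90°, α=195°
  d=(-0.9659,-0.2588)  start (7,4)  tX=0.2692 tY=0.8887  stride 1/|dx|=1.0353 1/|dy|=3.8637
    cross x-line → (6,4), t=0.2692
    cross y-line → (6,3), t=0.8887 (wall)
  → r_6 = 0.8887
beam 7: φ=135°, α=240°
  d=(-0.5000,-0.8660)  start (7,4)  tX=0.5200 tY=0.2656  stride 1/|dx|=2.0000 1/|dy|=1.1547
    cross y-line → (7,3), t=0.2656
    cross x-line → (6,3), t=0.5200 (wall)
  → r_7 = 0.5200

ranges = [0.8545, 0.7661, 0.8891, 0.7972, 1.5400, 0.8887, 0.5200]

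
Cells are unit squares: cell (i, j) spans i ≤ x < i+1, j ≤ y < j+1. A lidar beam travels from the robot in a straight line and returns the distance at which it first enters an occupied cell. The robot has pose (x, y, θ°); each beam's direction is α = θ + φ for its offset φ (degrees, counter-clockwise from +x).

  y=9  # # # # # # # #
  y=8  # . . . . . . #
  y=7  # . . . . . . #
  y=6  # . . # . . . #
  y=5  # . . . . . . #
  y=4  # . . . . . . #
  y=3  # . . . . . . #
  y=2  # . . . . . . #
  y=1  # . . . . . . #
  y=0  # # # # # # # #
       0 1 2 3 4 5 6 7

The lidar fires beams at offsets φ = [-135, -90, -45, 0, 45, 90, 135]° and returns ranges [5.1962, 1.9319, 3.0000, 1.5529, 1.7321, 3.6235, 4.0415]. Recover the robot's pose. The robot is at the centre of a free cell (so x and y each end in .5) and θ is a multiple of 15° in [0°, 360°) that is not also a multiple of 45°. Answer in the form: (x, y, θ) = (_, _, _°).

The pose lattice has 47·16 = 752 candidates. Test each by forward raycasting.
  (5.5, 4.5, 105°): beam 1 = 1.7321 ≠ 5.1962 ✗
  (2.5, 8.5, 60°): beam 1 = 1.9319 ≠ 5.1962 ✗
  (5.5, 4.5, 120°): beam 1 = 1.5529 ≠ 5.1962 ✗
  …
  (2.5, 4.5, 165°): r_1=5.1962, r_2=1.9319, r_3=3.0000, r_4=1.5529, r_5=1.7321, r_6=3.6235, r_7=4.0415 — all match ✓
Unique over the lattice → pose = (2.5, 4.5, 165°).

(x, y, θ) = (2.5, 4.5, 165°)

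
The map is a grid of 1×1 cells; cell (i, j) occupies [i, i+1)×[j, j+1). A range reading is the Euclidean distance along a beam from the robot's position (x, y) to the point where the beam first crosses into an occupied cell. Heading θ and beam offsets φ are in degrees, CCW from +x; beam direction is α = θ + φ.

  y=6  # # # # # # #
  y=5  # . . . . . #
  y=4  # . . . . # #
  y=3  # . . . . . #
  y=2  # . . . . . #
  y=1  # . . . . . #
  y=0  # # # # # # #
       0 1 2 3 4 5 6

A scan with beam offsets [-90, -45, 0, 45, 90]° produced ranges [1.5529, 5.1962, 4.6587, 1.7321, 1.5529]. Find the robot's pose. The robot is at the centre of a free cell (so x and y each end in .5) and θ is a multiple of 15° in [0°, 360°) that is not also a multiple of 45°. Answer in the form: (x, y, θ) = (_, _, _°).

The pose lattice has 24·16 = 384 candidates. Test each by forward raycasting.
  (4.5, 1.5, 150°): beam 1 = 2.8868 ≠ 1.5529 ✗
  (5.5, 1.5, 105°): beam 1 = 0.5176 ≠ 1.5529 ✗
  (1.5, 2.5, 300°): beam 1 = 0.5774 ≠ 1.5529 ✗
  (3.5, 5.5, 195°): beam 1 = 0.5176 ≠ 1.5529 ✗
  …
  (5.5, 2.5, 195°): r_1=1.5529, r_2=5.1962, r_3=4.6587, r_4=1.7321, r_5=1.5529 — all match ✓
Unique over the lattice → pose = (5.5, 2.5, 195°).

(x, y, θ) = (5.5, 2.5, 195°)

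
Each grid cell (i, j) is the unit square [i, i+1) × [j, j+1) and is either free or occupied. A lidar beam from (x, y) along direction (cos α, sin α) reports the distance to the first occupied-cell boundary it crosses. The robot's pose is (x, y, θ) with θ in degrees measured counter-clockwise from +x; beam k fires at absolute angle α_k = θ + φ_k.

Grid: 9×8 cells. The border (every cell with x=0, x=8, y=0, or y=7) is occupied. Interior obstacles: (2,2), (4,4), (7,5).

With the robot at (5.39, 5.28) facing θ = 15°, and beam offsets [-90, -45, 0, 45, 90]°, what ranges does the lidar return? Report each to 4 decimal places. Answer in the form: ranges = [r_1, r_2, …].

beam 1: φ=-90°, α=285°
  dir = (cos 285°, sin 285°) = (0.2588, -0.9659); from cell (5,5)
  next x-line at t=2.3569, next y-line at t=0.2899; Δt_x=3.8637, Δt_y=1.0353
    y: enter (5,4) at t=0.2899
    y: enter (5,3) at t=1.3252
    x: enter (6,3) at t=2.3569
    y: enter (6,2) at t=2.3604
    y: enter (6,1) at t=3.3957
    y: enter (6,0) at t=4.4310 ← occupied
  → r_1 = 4.4310
beam 2: φ=-45°, α=330°
  dir = (cos 330°, sin 330°) = (0.8660, -0.5000); from cell (5,5)
  next x-line at t=0.7044, next y-line at t=0.5600; Δt_x=1.1547, Δt_y=2.0000
    y: enter (5,4) at t=0.5600
    x: enter (6,4) at t=0.7044
    x: enter (7,4) at t=1.8591
    y: enter (7,3) at t=2.5600
    x: enter (8,3) at t=3.0138 ← occupied
  → r_2 = 3.0138
beam 3: φ=0°, α=15°
  dir = (cos 15°, sin 15°) = (0.9659, 0.2588); from cell (5,5)
  next x-line at t=0.6315, next y-line at t=2.7819; Δt_x=1.0353, Δt_y=3.8637
    x: enter (6,5) at t=0.6315
    x: enter (7,5) at t=1.6668 ← occupied
  → r_3 = 1.6668
beam 4: φ=45°, α=60°
  dir = (cos 60°, sin 60°) = (0.5000, 0.8660); from cell (5,5)
  next x-line at t=1.2200, next y-line at t=0.8314; Δt_x=2.0000, Δt_y=1.1547
    y: enter (5,6) at t=0.8314
    x: enter (6,6) at t=1.2200
    y: enter (6,7) at t=1.9861 ← occupied
  → r_4 = 1.9861
beam 5: φ=90°, α=105°
  dir = (cos 105°, sin 105°) = (-0.2588, 0.9659); from cell (5,5)
  next x-line at t=1.5068, next y-line at t=0.7454; Δt_x=3.8637, Δt_y=1.0353
    y: enter (5,6) at t=0.7454
    x: enter (4,6) at t=1.5068
    y: enter (4,7) at t=1.7807 ← occupied
  → r_5 = 1.7807

ranges = [4.4310, 3.0138, 1.6668, 1.9861, 1.7807]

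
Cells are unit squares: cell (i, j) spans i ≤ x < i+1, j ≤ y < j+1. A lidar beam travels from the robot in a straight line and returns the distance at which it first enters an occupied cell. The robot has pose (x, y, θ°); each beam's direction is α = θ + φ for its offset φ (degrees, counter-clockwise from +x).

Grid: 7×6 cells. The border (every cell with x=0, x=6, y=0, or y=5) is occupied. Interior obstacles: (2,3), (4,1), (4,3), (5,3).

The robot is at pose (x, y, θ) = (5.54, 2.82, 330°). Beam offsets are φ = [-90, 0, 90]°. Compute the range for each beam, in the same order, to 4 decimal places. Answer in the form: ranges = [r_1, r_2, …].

ranges = [1.0800, 0.5312, 0.2078]

beam 1: φ=-90°, α=240°
  cosα=-0.5000 sinα=-0.8660 | (5,2) | tMaxX 1.0800 tMaxY 0.9469 | tΔX 2.0000 tΔY 1.1547
    t=0.9469 [y] (5,1)
    t=1.0800 [x] (4,1) — stop
  → r_1 = 1.0800
beam 2: φ=0°, α=330°
  cosα=0.8660 sinα=-0.5000 | (5,2) | tMaxX 0.5312 tMaxY 1.6400 | tΔX 1.1547 tΔY 2.0000
    t=0.5312 [x] (6,2) — stop
  → r_2 = 0.5312
beam 3: φ=90°, α=60°
  cosα=0.5000 sinα=0.8660 | (5,2) | tMaxX 0.9200 tMaxY 0.2078 | tΔX 2.0000 tΔY 1.1547
    t=0.2078 [y] (5,3) — stop
  → r_3 = 0.2078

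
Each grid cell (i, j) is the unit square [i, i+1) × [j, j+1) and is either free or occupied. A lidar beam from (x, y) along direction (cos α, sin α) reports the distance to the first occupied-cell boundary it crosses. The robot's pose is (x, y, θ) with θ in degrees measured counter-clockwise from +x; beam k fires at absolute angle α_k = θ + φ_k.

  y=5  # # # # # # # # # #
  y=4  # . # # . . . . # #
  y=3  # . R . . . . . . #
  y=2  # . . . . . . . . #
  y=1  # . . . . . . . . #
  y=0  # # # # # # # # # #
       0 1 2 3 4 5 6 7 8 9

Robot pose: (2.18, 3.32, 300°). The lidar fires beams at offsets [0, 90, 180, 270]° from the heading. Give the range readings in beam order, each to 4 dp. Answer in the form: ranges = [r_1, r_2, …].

ranges = [2.6789, 1.3600, 1.9399, 1.3625]

beam 1: φ=0°, α=300°
  direction (0.5000, -0.8660); cell (2,3); t to first gridline: x 1.6400, y 0.3695 (then +2.0000 / +1.1547)
    (2,2) via y @ 0.3695
    (2,1) via y @ 1.5242
    (3,1) via x @ 1.6400
    (3,0) via y @ 2.6789  # hit
  → r_1 = 2.6789
beam 2: φ=90°, α=30°
  direction (0.8660, 0.5000); cell (2,3); t to first gridline: x 0.9469, y 1.3600 (then +1.1547 / +2.0000)
    (3,3) via x @ 0.9469
    (3,4) via y @ 1.3600  # hit
  → r_2 = 1.3600
beam 3: φ=180°, α=120°
  direction (-0.5000, 0.8660); cell (2,3); t to first gridline: x 0.3600, y 0.7852 (then +2.0000 / +1.1547)
    (1,3) via x @ 0.3600
    (1,4) via y @ 0.7852
    (1,5) via y @ 1.9399  # hit
  → r_3 = 1.9399
beam 4: φ=270°, α=210°
  direction (-0.8660, -0.5000); cell (2,3); t to first gridline: x 0.2078, y 0.6400 (then +1.1547 / +2.0000)
    (1,3) via x @ 0.2078
    (1,2) via y @ 0.6400
    (0,2) via x @ 1.3625  # hit
  → r_4 = 1.3625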